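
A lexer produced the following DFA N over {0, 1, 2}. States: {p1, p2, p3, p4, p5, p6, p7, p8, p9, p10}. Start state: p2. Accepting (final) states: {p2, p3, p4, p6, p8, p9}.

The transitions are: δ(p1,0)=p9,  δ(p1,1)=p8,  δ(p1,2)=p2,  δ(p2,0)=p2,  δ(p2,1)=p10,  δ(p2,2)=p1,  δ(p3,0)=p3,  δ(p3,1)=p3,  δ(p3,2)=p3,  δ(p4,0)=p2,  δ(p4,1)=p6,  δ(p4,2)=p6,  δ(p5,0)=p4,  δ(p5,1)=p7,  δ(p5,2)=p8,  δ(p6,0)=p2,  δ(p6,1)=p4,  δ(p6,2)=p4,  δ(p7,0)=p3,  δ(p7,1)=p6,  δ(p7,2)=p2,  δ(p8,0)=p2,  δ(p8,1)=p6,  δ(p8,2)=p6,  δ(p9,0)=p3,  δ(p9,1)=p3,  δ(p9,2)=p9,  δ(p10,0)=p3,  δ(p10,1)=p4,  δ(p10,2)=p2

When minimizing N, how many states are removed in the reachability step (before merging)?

2

Starting at p2 and following transitions, the reachable set is {p1, p2, p3, p4, p6, p8, p9, p10}. That leaves p5, p7 unreachable — 2 in total.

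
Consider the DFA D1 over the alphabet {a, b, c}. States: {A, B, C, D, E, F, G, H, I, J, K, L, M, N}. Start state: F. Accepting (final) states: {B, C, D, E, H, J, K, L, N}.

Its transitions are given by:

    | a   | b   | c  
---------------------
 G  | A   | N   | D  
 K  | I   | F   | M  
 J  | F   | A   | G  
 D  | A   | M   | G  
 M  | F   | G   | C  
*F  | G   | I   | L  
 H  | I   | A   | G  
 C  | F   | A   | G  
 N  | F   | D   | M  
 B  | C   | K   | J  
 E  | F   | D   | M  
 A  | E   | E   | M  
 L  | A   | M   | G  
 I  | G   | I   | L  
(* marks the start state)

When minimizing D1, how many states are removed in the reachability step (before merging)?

4

No path from F leads to B, H, J, K; the other 10 states are all reachable.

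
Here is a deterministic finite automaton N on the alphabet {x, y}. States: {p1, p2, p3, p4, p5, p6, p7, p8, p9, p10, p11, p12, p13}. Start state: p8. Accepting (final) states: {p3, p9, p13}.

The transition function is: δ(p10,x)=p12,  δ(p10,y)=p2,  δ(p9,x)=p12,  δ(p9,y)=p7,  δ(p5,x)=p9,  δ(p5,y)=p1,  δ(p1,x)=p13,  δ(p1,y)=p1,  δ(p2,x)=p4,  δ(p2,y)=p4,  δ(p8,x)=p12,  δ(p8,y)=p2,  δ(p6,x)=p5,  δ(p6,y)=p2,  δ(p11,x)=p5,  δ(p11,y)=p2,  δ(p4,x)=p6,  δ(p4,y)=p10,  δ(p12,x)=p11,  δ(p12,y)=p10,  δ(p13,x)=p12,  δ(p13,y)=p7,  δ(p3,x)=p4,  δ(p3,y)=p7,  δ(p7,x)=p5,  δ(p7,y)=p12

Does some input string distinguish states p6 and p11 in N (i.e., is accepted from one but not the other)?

First remove the unreachable states {p3}; 12 states remain.
Initial partition by acceptance: {p9,p13} | {p1,p2,p4,p5,p6,p7,p8,p10,p11,p12}.
Refine {p1,p2,p4,p5,p6,p7,p8,p10,p11,p12} on symbol x: members go to different blocks, giving {p2,p4,p6,p7,p8,p10,p11,p12} and {p1,p5}.
Refine {p2,p4,p6,p7,p8,p10,p11,p12} on symbol x: members go to different blocks, giving {p2,p4,p8,p10,p12} and {p6,p7,p11}.
Refine {p2,p4,p8,p10,p12} on symbol x: members go to different blocks, giving {p2,p8,p10} and {p4,p12}.
Refine {p2,p8,p10} on symbol y: members go to different blocks, giving {p8,p10} and {p2}.
On input y, block {p6,p7,p11} splits into {p6,p11} and {p7}.
Stable partition: {p9,p13} | {p8,p10} | {p1,p5} | {p6,p11} | {p4,p12} | {p2} | {p7} — 7 equivalence classes.
p6 and p11 lie in the same block of the stable partition, so they are equivalent — no string distinguishes them.

No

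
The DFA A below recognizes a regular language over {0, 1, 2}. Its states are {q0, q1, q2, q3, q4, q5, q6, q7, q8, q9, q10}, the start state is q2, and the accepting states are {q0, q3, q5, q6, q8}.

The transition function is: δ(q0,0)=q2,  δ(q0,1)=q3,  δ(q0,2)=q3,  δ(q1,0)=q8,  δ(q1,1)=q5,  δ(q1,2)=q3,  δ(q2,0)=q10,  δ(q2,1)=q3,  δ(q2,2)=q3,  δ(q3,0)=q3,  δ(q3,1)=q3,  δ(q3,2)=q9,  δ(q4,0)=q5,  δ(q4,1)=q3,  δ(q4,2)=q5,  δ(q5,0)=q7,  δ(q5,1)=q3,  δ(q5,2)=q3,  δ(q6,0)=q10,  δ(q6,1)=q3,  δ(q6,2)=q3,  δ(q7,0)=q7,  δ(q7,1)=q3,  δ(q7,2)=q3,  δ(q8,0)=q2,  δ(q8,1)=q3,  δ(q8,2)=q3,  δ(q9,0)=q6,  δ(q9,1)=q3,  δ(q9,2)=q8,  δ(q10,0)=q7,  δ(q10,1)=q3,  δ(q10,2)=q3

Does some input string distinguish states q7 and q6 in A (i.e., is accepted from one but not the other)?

Reachable states from the start: {q2,q3,q6,q7,q8,q9,q10}. Unreachable: {q0,q1,q4,q5} — drop them.
Initial partition by acceptance: {q3,q6,q8} | {q2,q7,q9,q10}.
Refine {q3,q6,q8} on symbol 0: members go to different blocks, giving {q6,q8} and {q3}.
On input 0, block {q2,q7,q9,q10} splits into {q2,q7,q10} and {q9}.
Stable partition: {q6,q8} | {q2,q7,q10} | {q3} | {q9} — 4 equivalence classes.
q7 and q6 end up in different blocks, so they are distinguishable. For instance, the string 'ε' is accepted from only q6.

Yes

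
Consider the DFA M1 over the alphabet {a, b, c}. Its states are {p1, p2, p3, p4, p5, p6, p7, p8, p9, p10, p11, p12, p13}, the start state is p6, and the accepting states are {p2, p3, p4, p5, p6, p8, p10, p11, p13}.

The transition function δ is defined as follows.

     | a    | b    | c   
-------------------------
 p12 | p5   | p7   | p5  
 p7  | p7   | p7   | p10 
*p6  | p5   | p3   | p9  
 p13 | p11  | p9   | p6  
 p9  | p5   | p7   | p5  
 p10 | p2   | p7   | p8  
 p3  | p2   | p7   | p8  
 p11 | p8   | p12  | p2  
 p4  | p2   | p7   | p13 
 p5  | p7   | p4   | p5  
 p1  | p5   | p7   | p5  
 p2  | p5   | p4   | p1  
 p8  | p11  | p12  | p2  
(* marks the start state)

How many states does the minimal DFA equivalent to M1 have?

6

P0 = {p2,p3,p4,p5,p6,p8,p10,p11,p13} | {p1,p7,p9,p12}.
On input a, block {p2,p3,p4,p5,p6,p8,p10,p11,p13} splits into {p2,p3,p4,p6,p8,p10,p11,p13} and {p5}.
Split {p2,p3,p4,p6,p8,p10,p11,p13} by δ(·,a) → {p3,p4,p8,p10,p11,p13} and {p2,p6}.
Split {p3,p4,p8,p10,p11,p13} by δ(·,a) → {p3,p4,p10} and {p8,p11,p13}.
On input a, block {p1,p7,p9,p12} splits into {p1,p9,p12} and {p7}.
No further refinement is possible. Final partition (6 blocks): {p3,p4,p10} | {p1,p9,p12} | {p5} | {p2,p6} | {p8,p11,p13} | {p7}.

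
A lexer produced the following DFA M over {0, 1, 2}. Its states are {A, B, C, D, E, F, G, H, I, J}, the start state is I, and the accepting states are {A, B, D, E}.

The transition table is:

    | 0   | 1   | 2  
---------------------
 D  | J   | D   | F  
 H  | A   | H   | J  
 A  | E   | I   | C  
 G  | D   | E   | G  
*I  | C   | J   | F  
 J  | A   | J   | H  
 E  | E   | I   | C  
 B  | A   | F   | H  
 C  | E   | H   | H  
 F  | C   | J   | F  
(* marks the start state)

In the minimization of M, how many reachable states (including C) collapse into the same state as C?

First remove the unreachable states {B,D,G}; 7 states remain.
Initial partition by acceptance: {A,E} | {C,F,H,I,J}.
Refine {C,F,H,I,J} on symbol 0: members go to different blocks, giving {C,H,J} and {F,I}.
The partition is now stable with 3 blocks: {A,E} | {C,H,J} | {F,I}.
The equivalence class containing C is {C,H,J}, of size 3.

3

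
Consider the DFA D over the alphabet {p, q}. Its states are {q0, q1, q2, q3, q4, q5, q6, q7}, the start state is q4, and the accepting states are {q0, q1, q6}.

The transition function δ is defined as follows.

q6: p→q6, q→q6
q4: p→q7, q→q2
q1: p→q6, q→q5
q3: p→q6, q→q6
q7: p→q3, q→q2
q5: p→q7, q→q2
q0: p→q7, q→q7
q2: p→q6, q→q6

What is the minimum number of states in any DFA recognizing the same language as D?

4

States {q0,q1,q5} cannot be reached from the start state, so discard them.
P0 = {q6} | {q2,q3,q4,q7}.
On input p, block {q2,q3,q4,q7} splits into {q2,q3} and {q4,q7}.
Split {q4,q7} by δ(·,p) → {q4} and {q7}.
Stable partition: {q6} | {q2,q3} | {q4} | {q7} — 4 equivalence classes.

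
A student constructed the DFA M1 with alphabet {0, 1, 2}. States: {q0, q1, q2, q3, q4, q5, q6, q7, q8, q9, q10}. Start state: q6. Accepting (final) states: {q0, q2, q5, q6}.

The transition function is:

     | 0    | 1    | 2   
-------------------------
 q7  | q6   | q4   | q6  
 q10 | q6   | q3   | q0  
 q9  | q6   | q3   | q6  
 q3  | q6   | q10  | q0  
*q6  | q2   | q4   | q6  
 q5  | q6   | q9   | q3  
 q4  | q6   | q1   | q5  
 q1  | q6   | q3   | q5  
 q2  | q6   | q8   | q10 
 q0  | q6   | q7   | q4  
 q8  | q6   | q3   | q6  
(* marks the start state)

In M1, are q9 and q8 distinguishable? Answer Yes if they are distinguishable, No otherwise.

No

All states are reachable from the start state.
Start with accepting vs non-accepting: {q0,q2,q5,q6} | {q1,q3,q4,q7,q8,q9,q10}.
On input 2, block {q0,q2,q5,q6} splits into {q0,q2,q5} and {q6}.
Refine {q1,q3,q4,q7,q8,q9,q10} on symbol 2: members go to different blocks, giving {q1,q3,q4,q10} and {q7,q8,q9}.
Stable partition: {q0,q2,q5} | {q1,q3,q4,q10} | {q6} | {q7,q8,q9} — 4 equivalence classes.
q9 and q8 lie in the same block of the stable partition, so they are equivalent — no string distinguishes them.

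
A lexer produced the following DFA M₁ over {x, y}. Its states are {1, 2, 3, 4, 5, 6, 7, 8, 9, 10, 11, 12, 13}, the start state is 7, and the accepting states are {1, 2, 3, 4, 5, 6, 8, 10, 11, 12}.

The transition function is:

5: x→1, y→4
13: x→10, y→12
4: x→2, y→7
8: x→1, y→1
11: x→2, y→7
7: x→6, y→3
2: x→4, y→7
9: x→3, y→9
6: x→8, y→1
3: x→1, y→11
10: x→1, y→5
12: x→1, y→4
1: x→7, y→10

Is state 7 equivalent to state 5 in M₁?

No

States {9,12,13} cannot be reached from the start state, so discard them.
Initial partition by acceptance: {1,2,3,4,5,6,8,10,11} | {7}.
Split {1,2,3,4,5,6,8,10,11} by δ(·,x) → {2,3,4,5,6,8,10,11} and {1}.
On input x, block {2,3,4,5,6,8,10,11} splits into {2,4,6,11} and {3,5,8,10}.
Refine {2,4,6,11} on symbol x: members go to different blocks, giving {2,4,11} and {6}.
Split {3,5,8,10} by δ(·,y) → {3,5} and {8} and {10}.
No further refinement is possible. Final partition (7 blocks): {2,4,11} | {7} | {1} | {3,5} | {6} | {8} | {10}.
7 and 5 end up in different blocks, so they are distinguishable. For instance, the string 'ε' is accepted from only 5.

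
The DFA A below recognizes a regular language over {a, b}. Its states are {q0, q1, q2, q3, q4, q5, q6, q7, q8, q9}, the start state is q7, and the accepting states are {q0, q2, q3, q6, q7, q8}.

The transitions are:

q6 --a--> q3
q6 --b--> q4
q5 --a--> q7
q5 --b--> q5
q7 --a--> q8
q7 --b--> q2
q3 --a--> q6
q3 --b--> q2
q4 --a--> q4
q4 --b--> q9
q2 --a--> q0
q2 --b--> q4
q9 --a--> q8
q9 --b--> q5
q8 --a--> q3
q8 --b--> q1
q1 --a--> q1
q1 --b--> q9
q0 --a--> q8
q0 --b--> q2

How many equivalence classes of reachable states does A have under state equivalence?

5

All states are reachable from the start state.
P0 = {q0,q2,q3,q6,q7,q8} | {q1,q4,q5,q9}.
On input b, block {q0,q2,q3,q6,q7,q8} splits into {q0,q3,q7} and {q2,q6,q8}.
Split {q1,q4,q5,q9} by δ(·,a) → {q1,q4} and {q5} and {q9}.
Stable partition: {q0,q3,q7} | {q1,q4} | {q2,q6,q8} | {q5} | {q9} — 5 equivalence classes.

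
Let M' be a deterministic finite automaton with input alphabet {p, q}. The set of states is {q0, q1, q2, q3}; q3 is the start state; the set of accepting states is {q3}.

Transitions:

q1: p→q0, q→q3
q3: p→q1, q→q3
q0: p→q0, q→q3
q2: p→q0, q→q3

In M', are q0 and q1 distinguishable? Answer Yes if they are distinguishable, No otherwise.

States {q2} cannot be reached from the start state, so discard them.
Initial partition by acceptance: {q3} | {q0,q1}.
Stable partition: {q3} | {q0,q1} — 2 equivalence classes.
q0 and q1 lie in the same block of the stable partition, so they are equivalent — no string distinguishes them.

No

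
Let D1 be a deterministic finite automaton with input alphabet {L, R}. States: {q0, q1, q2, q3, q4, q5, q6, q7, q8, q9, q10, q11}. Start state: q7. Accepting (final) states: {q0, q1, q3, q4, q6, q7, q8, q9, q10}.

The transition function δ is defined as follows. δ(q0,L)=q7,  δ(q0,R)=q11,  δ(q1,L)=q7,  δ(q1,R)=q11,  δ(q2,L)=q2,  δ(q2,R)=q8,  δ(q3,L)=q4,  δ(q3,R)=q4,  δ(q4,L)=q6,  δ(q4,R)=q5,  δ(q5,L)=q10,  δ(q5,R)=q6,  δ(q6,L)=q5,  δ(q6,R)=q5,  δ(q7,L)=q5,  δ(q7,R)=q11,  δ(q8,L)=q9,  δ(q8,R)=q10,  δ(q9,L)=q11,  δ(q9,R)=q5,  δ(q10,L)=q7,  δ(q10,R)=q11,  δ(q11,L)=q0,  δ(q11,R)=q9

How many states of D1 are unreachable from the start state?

5

No path from q7 leads to q1, q2, q3, q4, q8; the other 7 states are all reachable.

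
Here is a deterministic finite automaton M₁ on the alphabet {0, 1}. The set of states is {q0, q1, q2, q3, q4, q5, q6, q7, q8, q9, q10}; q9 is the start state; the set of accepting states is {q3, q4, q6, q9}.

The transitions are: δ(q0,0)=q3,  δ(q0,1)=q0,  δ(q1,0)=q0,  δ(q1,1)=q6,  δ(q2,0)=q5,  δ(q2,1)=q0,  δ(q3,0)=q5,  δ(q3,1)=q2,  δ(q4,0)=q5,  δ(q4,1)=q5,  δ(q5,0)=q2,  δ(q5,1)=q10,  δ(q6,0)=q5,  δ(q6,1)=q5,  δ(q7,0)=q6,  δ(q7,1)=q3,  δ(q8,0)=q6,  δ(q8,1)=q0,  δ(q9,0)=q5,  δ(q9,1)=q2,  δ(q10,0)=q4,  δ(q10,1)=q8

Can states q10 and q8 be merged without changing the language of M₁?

Yes

First remove the unreachable states {q1,q7}; 9 states remain.
Initial partition by acceptance: {q3,q4,q6,q9} | {q0,q2,q5,q8,q10}.
On input 0, block {q0,q2,q5,q8,q10} splits into {q0,q8,q10} and {q2,q5}.
The partition is now stable with 3 blocks: {q3,q4,q6,q9} | {q0,q8,q10} | {q2,q5}.
q10 and q8 lie in the same block of the stable partition, so they are equivalent — no string distinguishes them.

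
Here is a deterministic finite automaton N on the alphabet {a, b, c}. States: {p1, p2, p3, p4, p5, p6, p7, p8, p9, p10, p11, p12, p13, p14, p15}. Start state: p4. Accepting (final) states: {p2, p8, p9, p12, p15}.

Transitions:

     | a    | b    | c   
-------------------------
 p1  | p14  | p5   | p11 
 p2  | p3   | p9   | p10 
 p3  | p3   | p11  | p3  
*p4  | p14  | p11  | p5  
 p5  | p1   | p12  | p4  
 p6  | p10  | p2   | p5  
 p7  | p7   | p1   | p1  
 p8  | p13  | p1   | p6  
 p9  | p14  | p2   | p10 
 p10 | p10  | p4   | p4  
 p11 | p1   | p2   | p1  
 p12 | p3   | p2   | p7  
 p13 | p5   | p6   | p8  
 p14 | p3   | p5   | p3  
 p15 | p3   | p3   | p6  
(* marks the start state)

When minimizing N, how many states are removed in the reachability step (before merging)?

BFS from p4 reaches {p1, p2, p3, p4, p5, p7, p9, p10, p11, p12, p14}; the 4 state(s) p6, p8, p13, p15 are never visited.

4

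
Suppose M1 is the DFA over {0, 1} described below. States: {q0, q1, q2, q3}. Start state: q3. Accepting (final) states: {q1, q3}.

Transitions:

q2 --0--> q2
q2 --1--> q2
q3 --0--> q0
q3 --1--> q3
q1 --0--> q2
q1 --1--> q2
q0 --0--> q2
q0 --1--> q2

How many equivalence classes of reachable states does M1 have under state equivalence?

2

First remove the unreachable states {q1}; 3 states remain.
P0 = {q3} | {q0,q2}.
Stable partition: {q3} | {q0,q2} — 2 equivalence classes.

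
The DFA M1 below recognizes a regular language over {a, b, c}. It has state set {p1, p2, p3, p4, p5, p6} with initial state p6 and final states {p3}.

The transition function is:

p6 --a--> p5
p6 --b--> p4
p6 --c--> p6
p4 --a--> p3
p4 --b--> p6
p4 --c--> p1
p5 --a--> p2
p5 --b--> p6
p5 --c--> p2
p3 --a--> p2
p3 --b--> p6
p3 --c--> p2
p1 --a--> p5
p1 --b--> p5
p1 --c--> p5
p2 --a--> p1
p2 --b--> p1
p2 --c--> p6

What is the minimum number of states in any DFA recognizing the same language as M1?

Start with accepting vs non-accepting: {p3} | {p1,p2,p4,p5,p6}.
Split {p1,p2,p4,p5,p6} by δ(·,a) → {p1,p2,p5,p6} and {p4}.
Refine {p1,p2,p5,p6} on symbol b: members go to different blocks, giving {p1,p2,p5} and {p6}.
Split {p1,p2,p5} by δ(·,b) → {p1,p2} and {p5}.
On input a, block {p1,p2} splits into {p1} and {p2}.
Stable partition: {p3} | {p1} | {p4} | {p6} | {p5} | {p2} — 6 equivalence classes.

6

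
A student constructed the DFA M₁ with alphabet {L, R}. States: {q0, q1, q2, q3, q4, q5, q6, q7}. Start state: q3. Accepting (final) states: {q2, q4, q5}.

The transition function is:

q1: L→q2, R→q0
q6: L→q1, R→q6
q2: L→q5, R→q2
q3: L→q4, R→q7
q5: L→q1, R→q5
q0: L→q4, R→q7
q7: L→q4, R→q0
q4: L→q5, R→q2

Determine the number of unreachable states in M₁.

No path from q3 leads to q6; the other 7 states are all reachable.

1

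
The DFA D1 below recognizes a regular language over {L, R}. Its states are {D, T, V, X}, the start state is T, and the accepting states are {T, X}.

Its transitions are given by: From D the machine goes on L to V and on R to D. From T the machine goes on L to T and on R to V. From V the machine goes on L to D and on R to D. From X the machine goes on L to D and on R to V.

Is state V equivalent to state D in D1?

Reachable states from the start: {D,T,V}. Unreachable: {X} — drop them.
Start with accepting vs non-accepting: {T} | {D,V}.
The partition is now stable with 2 blocks: {T} | {D,V}.
V and D lie in the same block of the stable partition, so they are equivalent — no string distinguishes them.

Yes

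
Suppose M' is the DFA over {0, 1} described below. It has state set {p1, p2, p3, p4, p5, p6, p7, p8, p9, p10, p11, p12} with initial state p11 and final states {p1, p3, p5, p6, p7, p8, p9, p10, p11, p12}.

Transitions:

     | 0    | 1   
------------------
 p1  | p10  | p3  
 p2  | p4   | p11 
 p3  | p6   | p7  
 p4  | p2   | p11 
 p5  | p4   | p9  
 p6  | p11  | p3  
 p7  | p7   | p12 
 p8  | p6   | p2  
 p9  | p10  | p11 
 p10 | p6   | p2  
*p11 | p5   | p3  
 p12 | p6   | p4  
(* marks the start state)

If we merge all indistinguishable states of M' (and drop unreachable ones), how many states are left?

8

States {p1,p8} cannot be reached from the start state, so discard them.
P0 = {p3,p5,p6,p7,p9,p10,p11,p12} | {p2,p4}.
Refine {p3,p5,p6,p7,p9,p10,p11,p12} on symbol 0: members go to different blocks, giving {p3,p6,p7,p9,p10,p11,p12} and {p5}.
On input 0, block {p3,p6,p7,p9,p10,p11,p12} splits into {p3,p6,p7,p9,p10,p12} and {p11}.
Split {p3,p6,p7,p9,p10,p12} by δ(·,0) → {p3,p7,p9,p10,p12} and {p6}.
Split {p3,p7,p9,p10,p12} by δ(·,0) → {p3,p10,p12} and {p7,p9}.
Refine {p3,p10,p12} on symbol 1: members go to different blocks, giving {p10,p12} and {p3}.
Refine {p7,p9} on symbol 0: members go to different blocks, giving {p7} and {p9}.
The partition is now stable with 8 blocks: {p10,p12} | {p2,p4} | {p5} | {p11} | {p6} | {p7} | {p3} | {p9}.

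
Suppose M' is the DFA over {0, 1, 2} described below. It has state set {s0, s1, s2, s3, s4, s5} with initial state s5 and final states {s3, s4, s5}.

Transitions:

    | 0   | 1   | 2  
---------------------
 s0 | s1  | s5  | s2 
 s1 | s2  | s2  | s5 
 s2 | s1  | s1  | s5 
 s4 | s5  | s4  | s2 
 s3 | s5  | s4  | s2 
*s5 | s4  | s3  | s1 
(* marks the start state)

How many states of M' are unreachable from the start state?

1

Starting at s5 and following transitions, the reachable set is {s1, s2, s3, s4, s5}. That leaves s0 unreachable — 1 in total.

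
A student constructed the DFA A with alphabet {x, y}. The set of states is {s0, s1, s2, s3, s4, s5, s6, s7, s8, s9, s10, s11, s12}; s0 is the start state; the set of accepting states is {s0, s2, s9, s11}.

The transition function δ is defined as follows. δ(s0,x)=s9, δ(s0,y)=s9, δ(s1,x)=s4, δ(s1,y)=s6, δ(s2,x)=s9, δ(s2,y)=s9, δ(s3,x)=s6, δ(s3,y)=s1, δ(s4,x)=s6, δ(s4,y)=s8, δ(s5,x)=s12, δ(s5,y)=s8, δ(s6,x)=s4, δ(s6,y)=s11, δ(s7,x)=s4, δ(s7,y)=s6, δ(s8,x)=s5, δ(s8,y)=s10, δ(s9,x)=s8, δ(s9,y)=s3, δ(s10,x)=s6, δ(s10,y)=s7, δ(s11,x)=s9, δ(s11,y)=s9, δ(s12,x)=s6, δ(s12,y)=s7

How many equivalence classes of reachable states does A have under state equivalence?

States {s2} cannot be reached from the start state, so discard them.
P0 = {s0,s9,s11} | {s1,s3,s4,s5,s6,s7,s8,s10,s12}.
On input x, block {s0,s9,s11} splits into {s0,s11} and {s9}.
Split {s1,s3,s4,s5,s6,s7,s8,s10,s12} by δ(·,y) → {s1,s3,s4,s5,s7,s8,s10,s12} and {s6}.
Split {s1,s3,s4,s5,s7,s8,s10,s12} by δ(·,x) → {s1,s5,s7,s8} and {s3,s4,s10,s12}.
On input x, block {s1,s5,s7,s8} splits into {s1,s5,s7} and {s8}.
On input y, block {s1,s5,s7} splits into {s1,s7} and {s5}.
Split {s3,s4,s10,s12} by δ(·,y) → {s3,s10,s12} and {s4}.
No further refinement is possible. Final partition (8 blocks): {s0,s11} | {s1,s7} | {s9} | {s6} | {s3,s10,s12} | {s8} | {s5} | {s4}.

8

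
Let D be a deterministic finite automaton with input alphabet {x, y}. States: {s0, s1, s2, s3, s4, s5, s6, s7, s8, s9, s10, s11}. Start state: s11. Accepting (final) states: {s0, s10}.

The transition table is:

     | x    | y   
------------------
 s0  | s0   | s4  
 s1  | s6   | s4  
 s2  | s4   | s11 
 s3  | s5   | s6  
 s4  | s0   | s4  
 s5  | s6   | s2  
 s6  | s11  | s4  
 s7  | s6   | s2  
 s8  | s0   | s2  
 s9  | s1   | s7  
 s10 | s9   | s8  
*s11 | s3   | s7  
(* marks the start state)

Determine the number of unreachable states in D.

No path from s11 leads to s1, s8, s9, s10; the other 8 states are all reachable.

4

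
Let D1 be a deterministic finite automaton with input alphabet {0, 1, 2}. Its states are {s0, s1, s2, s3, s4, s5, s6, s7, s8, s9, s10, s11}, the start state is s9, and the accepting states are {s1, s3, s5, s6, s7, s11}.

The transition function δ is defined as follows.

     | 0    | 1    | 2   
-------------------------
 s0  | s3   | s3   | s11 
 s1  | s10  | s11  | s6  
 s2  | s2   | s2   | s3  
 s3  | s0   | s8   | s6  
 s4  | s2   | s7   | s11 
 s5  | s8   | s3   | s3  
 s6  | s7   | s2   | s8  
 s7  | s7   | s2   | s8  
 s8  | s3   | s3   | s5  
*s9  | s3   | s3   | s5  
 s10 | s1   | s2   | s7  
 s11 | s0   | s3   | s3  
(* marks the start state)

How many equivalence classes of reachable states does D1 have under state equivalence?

First remove the unreachable states {s1,s4,s10}; 9 states remain.
P0 = {s3,s5,s6,s7,s11} | {s0,s2,s8,s9}.
Split {s3,s5,s6,s7,s11} by δ(·,0) → {s3,s5,s11} and {s6,s7}.
Refine {s3,s5,s11} on symbol 1: members go to different blocks, giving {s5,s11} and {s3}.
Split {s0,s2,s8,s9} by δ(·,0) → {s0,s8,s9} and {s2}.
The partition is now stable with 5 blocks: {s5,s11} | {s0,s8,s9} | {s6,s7} | {s3} | {s2}.

5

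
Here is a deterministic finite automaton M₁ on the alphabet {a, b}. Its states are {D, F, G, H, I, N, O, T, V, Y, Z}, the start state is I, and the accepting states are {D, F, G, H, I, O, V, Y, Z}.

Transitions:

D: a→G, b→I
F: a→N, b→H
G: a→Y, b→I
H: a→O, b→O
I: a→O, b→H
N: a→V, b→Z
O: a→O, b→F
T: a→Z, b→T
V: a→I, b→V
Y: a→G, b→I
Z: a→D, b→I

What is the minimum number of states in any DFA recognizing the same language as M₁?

7

First remove the unreachable states {T}; 10 states remain.
Start with accepting vs non-accepting: {D,F,G,H,I,O,V,Y,Z} | {N}.
Refine {D,F,G,H,I,O,V,Y,Z} on symbol a: members go to different blocks, giving {D,G,H,I,O,V,Y,Z} and {F}.
Split {D,G,H,I,O,V,Y,Z} by δ(·,b) → {D,G,H,I,V,Y,Z} and {O}.
Refine {D,G,H,I,V,Y,Z} on symbol a: members go to different blocks, giving {D,G,V,Y,Z} and {H,I}.
Split {D,G,V,Y,Z} by δ(·,a) → {D,G,Y,Z} and {V}.
On input b, block {H,I} splits into {H} and {I}.
Stable partition: {D,G,Y,Z} | {N} | {F} | {O} | {H} | {V} | {I} — 7 equivalence classes.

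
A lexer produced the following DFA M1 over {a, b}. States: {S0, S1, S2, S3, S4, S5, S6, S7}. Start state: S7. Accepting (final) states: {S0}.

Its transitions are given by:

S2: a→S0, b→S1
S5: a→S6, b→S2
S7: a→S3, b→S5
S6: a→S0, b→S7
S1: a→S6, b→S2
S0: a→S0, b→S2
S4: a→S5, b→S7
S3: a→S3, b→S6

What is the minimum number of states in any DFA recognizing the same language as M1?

Reachable states from the start: {S0,S1,S2,S3,S5,S6,S7}. Unreachable: {S4} — drop them.
Initial partition by acceptance: {S0} | {S1,S2,S3,S5,S6,S7}.
On input a, block {S1,S2,S3,S5,S6,S7} splits into {S1,S3,S5,S7} and {S2,S6}.
Refine {S1,S3,S5,S7} on symbol a: members go to different blocks, giving {S1,S5} and {S3,S7}.
Refine {S2,S6} on symbol b: members go to different blocks, giving {S2} and {S6}.
Refine {S3,S7} on symbol b: members go to different blocks, giving {S3} and {S7}.
No further refinement is possible. Final partition (6 blocks): {S0} | {S1,S5} | {S2} | {S3} | {S6} | {S7}.

6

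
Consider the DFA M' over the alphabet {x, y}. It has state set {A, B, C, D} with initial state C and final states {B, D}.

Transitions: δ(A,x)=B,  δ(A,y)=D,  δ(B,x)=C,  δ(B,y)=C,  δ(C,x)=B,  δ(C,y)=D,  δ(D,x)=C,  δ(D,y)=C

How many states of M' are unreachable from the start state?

1

No path from C leads to A; the other 3 states are all reachable.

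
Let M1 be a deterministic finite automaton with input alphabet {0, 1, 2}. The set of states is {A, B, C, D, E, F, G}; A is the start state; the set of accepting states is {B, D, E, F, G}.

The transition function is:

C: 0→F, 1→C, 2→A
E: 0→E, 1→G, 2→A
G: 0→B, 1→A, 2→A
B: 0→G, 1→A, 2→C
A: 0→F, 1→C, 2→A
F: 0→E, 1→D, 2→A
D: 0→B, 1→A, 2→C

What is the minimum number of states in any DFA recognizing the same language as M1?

Start with accepting vs non-accepting: {B,D,E,F,G} | {A,C}.
On input 1, block {B,D,E,F,G} splits into {B,D,G} and {E,F}.
The partition is now stable with 3 blocks: {B,D,G} | {A,C} | {E,F}.

3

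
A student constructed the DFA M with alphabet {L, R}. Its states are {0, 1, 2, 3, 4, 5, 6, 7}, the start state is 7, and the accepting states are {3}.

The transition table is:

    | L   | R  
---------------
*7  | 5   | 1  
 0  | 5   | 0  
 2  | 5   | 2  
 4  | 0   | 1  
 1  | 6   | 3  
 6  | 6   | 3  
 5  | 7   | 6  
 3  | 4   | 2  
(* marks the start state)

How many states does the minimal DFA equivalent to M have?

Every state is reachable, so we keep all 8.
Start with accepting vs non-accepting: {3} | {0,1,2,4,5,6,7}.
Refine {0,1,2,4,5,6,7} on symbol R: members go to different blocks, giving {0,2,4,5,7} and {1,6}.
On input R, block {0,2,4,5,7} splits into {4,5,7} and {0,2}.
Split {4,5,7} by δ(·,L) → {5,7} and {4}.
No further refinement is possible. Final partition (5 blocks): {3} | {5,7} | {1,6} | {0,2} | {4}.

5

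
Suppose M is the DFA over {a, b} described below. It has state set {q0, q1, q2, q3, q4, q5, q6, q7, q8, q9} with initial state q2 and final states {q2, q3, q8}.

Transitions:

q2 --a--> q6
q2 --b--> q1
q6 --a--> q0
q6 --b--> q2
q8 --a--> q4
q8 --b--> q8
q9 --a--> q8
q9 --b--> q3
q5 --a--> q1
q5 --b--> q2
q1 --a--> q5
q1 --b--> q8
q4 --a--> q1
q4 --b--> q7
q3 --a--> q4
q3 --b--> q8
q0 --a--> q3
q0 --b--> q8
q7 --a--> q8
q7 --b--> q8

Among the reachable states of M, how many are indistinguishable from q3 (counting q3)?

First remove the unreachable states {q9}; 9 states remain.
Initial partition by acceptance: {q2,q3,q8} | {q0,q1,q4,q5,q6,q7}.
Refine {q2,q3,q8} on symbol b: members go to different blocks, giving {q3,q8} and {q2}.
Refine {q0,q1,q4,q5,q6,q7} on symbol a: members go to different blocks, giving {q1,q4,q5,q6} and {q0,q7}.
Refine {q1,q4,q5,q6} on symbol a: members go to different blocks, giving {q1,q4,q5} and {q6}.
Refine {q1,q4,q5} on symbol b: members go to different blocks, giving {q1} and {q4} and {q5}.
The partition is now stable with 7 blocks: {q3,q8} | {q1} | {q2} | {q0,q7} | {q6} | {q4} | {q5}.
The equivalence class containing q3 is {q3,q8}, of size 2.

2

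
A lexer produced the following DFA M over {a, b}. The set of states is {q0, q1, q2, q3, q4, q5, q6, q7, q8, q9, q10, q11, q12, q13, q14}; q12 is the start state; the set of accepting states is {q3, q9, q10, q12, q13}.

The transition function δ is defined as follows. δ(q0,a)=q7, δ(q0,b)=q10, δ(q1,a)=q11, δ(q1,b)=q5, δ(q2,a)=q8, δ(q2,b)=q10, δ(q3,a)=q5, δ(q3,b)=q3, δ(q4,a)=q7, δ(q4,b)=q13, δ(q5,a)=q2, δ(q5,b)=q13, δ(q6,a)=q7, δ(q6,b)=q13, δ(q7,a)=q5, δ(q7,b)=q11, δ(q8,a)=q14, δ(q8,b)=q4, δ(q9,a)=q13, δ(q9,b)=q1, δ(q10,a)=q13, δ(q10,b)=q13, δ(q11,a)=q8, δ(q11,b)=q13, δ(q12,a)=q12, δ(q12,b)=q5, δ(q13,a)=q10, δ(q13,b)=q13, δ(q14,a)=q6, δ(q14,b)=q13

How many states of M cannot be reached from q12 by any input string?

Starting at q12 and following transitions, the reachable set is {q2, q4, q5, q6, q7, q8, q10, q11, q12, q13, q14}. That leaves q0, q1, q3, q9 unreachable — 4 in total.

4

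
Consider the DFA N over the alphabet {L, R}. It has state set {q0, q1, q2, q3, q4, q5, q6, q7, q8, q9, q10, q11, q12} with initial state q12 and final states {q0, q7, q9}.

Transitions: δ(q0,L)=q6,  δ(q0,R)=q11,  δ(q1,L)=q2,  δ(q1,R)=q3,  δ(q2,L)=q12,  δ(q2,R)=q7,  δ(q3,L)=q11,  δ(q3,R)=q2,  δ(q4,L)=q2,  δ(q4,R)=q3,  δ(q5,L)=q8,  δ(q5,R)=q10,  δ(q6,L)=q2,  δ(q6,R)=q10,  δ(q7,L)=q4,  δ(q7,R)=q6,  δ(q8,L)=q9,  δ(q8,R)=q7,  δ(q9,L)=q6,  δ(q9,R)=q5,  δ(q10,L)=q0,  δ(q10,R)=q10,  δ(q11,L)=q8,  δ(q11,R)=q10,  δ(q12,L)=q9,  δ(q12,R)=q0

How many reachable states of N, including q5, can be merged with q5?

Reachable states from the start: {q0,q2,q3,q4,q5,q6,q7,q8,q9,q10,q11,q12}. Unreachable: {q1} — drop them.
Initial partition by acceptance: {q0,q7,q9} | {q2,q3,q4,q5,q6,q8,q10,q11,q12}.
Refine {q2,q3,q4,q5,q6,q8,q10,q11,q12} on symbol L: members go to different blocks, giving {q2,q3,q4,q5,q6,q11} and {q8,q10,q12}.
On input L, block {q2,q3,q4,q5,q6,q11} splits into {q2,q5,q11} and {q3,q4,q6}.
Split {q0,q7,q9} by δ(·,R) → {q0,q9} and {q7}.
On input R, block {q2,q5,q11} splits into {q5,q11} and {q2}.
On input R, block {q8,q10,q12} splits into {q8} and {q10} and {q12}.
Split {q3,q4,q6} by δ(·,L) → {q4,q6} and {q3}.
On input R, block {q4,q6} splits into {q4} and {q6}.
The partition is now stable with 10 blocks: {q0,q9} | {q5,q11} | {q8} | {q4} | {q7} | {q2} | {q10} | {q12} | {q3} | {q6}.
State q5 belongs to the block {q5,q11}, which has 2 states.

2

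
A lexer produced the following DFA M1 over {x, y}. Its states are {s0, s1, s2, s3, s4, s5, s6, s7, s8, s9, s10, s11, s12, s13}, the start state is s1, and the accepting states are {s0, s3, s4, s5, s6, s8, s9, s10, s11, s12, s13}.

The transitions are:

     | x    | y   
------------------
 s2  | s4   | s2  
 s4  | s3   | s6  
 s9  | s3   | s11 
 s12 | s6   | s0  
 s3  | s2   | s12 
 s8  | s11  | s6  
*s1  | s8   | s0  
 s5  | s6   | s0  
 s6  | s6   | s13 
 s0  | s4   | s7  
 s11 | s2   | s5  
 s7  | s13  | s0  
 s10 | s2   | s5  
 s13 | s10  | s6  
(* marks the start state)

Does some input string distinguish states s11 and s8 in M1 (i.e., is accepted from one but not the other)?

Yes

Reachable states from the start: {s0,s1,s2,s3,s4,s5,s6,s7,s8,s10,s11,s12,s13}. Unreachable: {s9} — drop them.
Start with accepting vs non-accepting: {s0,s3,s4,s5,s6,s8,s10,s11,s12,s13} | {s1,s2,s7}.
Refine {s0,s3,s4,s5,s6,s8,s10,s11,s12,s13} on symbol x: members go to different blocks, giving {s0,s4,s5,s6,s8,s12,s13} and {s3,s10,s11}.
Refine {s0,s4,s5,s6,s8,s12,s13} on symbol x: members go to different blocks, giving {s0,s5,s6,s12} and {s4,s8,s13}.
On input x, block {s0,s5,s6,s12} splits into {s5,s6,s12} and {s0}.
Refine {s5,s6,s12} on symbol y: members go to different blocks, giving {s5,s12} and {s6}.
Refine {s1,s2,s7} on symbol y: members go to different blocks, giving {s1,s7} and {s2}.
The partition is now stable with 7 blocks: {s5,s12} | {s1,s7} | {s3,s10,s11} | {s4,s8,s13} | {s0} | {s6} | {s2}.
s11 and s8 end up in different blocks, so they are distinguishable. For instance, the string 'x' is accepted from only s8.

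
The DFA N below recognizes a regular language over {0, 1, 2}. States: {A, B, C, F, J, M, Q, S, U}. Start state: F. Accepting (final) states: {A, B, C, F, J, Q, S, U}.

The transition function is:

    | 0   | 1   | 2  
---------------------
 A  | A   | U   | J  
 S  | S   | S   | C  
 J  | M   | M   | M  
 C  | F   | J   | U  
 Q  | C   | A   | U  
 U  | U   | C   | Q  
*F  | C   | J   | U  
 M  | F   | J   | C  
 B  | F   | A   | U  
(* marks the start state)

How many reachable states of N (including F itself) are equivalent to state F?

States {B,S} cannot be reached from the start state, so discard them.
Start with accepting vs non-accepting: {A,C,F,J,Q,U} | {M}.
On input 0, block {A,C,F,J,Q,U} splits into {A,C,F,Q,U} and {J}.
On input 1, block {A,C,F,Q,U} splits into {A,Q,U} and {C,F}.
Split {A,Q,U} by δ(·,0) → {A,U} and {Q}.
Refine {A,U} on symbol 1: members go to different blocks, giving {U} and {A}.
Stable partition: {U} | {M} | {J} | {C,F} | {Q} | {A} — 6 equivalence classes.
The equivalence class containing F is {C,F}, of size 2.

2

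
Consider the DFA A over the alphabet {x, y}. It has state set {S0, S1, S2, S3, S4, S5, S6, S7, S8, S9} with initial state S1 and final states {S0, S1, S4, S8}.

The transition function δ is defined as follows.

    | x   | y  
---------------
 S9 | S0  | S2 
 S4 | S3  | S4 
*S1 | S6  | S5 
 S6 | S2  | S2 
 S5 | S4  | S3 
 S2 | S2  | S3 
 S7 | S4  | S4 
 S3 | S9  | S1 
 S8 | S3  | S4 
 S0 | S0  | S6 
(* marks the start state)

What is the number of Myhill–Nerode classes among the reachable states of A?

8

States {S7,S8} cannot be reached from the start state, so discard them.
Start with accepting vs non-accepting: {S0,S1,S4} | {S2,S3,S5,S6,S9}.
Refine {S0,S1,S4} on symbol x: members go to different blocks, giving {S1,S4} and {S0}.
Split {S1,S4} by δ(·,y) → {S1} and {S4}.
Split {S2,S3,S5,S6,S9} by δ(·,x) → {S2,S3,S6} and {S5} and {S9}.
Refine {S2,S3,S6} on symbol x: members go to different blocks, giving {S2,S6} and {S3}.
On input y, block {S2,S6} splits into {S2} and {S6}.
No further refinement is possible. Final partition (8 blocks): {S1} | {S2} | {S0} | {S4} | {S5} | {S9} | {S3} | {S6}.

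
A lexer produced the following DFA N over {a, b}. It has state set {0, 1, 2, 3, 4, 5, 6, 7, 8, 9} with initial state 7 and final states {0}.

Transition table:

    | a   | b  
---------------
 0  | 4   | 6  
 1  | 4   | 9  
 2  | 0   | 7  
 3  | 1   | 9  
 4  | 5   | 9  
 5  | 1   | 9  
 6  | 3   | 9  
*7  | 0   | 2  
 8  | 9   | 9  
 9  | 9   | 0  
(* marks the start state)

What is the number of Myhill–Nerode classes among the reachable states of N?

4

Reachable states from the start: {0,1,2,3,4,5,6,7,9}. Unreachable: {8} — drop them.
Initial partition by acceptance: {0} | {1,2,3,4,5,6,7,9}.
Split {1,2,3,4,5,6,7,9} by δ(·,a) → {1,3,4,5,6,9} and {2,7}.
On input b, block {1,3,4,5,6,9} splits into {1,3,4,5,6} and {9}.
Stable partition: {0} | {1,3,4,5,6} | {2,7} | {9} — 4 equivalence classes.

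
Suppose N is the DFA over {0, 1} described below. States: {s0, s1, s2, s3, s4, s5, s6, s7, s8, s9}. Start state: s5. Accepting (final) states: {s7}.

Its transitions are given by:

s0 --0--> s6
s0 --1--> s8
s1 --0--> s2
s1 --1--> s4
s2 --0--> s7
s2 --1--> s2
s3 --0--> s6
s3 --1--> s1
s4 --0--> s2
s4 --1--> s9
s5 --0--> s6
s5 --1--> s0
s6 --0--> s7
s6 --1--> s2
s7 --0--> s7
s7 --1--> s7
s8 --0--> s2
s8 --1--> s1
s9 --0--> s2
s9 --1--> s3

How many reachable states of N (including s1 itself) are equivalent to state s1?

7

P0 = {s7} | {s0,s1,s2,s3,s4,s5,s6,s8,s9}.
Split {s0,s1,s2,s3,s4,s5,s6,s8,s9} by δ(·,0) → {s0,s1,s3,s4,s5,s8,s9} and {s2,s6}.
Stable partition: {s7} | {s0,s1,s3,s4,s5,s8,s9} | {s2,s6} — 3 equivalence classes.
State s1 belongs to the block {s0,s1,s3,s4,s5,s8,s9}, which has 7 states.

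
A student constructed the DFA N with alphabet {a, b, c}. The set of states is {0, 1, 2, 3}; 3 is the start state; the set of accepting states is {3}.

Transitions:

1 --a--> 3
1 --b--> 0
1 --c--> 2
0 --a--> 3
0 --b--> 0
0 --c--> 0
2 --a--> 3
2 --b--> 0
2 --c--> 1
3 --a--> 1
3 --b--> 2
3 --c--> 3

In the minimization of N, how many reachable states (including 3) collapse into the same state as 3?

All states are reachable from the start state.
Initial partition by acceptance: {3} | {0,1,2}.
The partition is now stable with 2 blocks: {3} | {0,1,2}.
State 3 belongs to the block {3}, which has 1 states.

1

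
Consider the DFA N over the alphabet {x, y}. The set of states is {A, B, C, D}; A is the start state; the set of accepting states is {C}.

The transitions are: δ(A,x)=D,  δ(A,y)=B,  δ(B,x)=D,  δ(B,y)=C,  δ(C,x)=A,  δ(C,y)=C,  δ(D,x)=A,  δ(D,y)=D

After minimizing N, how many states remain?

4

Every state is reachable, so we keep all 4.
Start with accepting vs non-accepting: {C} | {A,B,D}.
On input y, block {A,B,D} splits into {A,D} and {B}.
Split {A,D} by δ(·,y) → {A} and {D}.
Stable partition: {C} | {A} | {B} | {D} — 4 equivalence classes.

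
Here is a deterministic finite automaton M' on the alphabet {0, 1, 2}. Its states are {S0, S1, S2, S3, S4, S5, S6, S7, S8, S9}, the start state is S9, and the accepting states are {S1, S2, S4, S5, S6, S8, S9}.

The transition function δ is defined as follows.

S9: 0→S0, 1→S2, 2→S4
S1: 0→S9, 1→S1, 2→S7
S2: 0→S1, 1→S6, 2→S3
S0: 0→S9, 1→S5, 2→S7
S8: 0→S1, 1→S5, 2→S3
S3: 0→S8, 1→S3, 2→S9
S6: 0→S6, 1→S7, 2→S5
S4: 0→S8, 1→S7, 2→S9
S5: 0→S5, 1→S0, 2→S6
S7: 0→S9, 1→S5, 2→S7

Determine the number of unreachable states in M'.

0

Exploring from S9, all states are eventually visited, so none are unreachable.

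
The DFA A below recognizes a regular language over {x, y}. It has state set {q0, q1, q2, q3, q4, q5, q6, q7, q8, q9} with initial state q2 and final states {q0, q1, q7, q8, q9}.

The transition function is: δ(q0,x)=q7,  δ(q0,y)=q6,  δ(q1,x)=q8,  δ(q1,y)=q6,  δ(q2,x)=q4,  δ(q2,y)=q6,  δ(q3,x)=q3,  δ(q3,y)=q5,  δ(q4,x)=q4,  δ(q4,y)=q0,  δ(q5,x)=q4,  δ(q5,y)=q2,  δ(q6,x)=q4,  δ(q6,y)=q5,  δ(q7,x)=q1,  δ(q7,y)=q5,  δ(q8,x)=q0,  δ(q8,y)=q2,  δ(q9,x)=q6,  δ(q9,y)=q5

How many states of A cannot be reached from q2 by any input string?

Starting at q2 and following transitions, the reachable set is {q0, q1, q2, q4, q5, q6, q7, q8}. That leaves q3, q9 unreachable — 2 in total.

2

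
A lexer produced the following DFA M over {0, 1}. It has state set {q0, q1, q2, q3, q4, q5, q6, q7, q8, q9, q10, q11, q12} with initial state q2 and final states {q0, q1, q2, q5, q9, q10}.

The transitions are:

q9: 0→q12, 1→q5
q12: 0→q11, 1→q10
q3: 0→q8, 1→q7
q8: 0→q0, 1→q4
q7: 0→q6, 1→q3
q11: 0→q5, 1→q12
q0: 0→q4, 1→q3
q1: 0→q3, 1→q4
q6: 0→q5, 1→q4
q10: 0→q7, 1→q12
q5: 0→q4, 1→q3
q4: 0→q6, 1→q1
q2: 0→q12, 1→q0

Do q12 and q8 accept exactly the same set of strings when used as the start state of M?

States {q9} cannot be reached from the start state, so discard them.
Start with accepting vs non-accepting: {q0,q1,q2,q5,q10} | {q3,q4,q6,q7,q8,q11,q12}.
Refine {q0,q1,q2,q5,q10} on symbol 1: members go to different blocks, giving {q0,q1,q5,q10} and {q2}.
Split {q3,q4,q6,q7,q8,q11,q12} by δ(·,0) → {q3,q4,q7,q12} and {q6,q8,q11}.
On input 1, block {q3,q4,q7,q12} splits into {q3,q7} and {q4,q12}.
Split {q0,q1,q5,q10} by δ(·,0) → {q0,q5} and {q1,q10}.
The partition is now stable with 6 blocks: {q0,q5} | {q3,q7} | {q2} | {q6,q8,q11} | {q4,q12} | {q1,q10}.
q12 and q8 end up in different blocks, so they are distinguishable. For instance, the string '0' is accepted from only q8.

No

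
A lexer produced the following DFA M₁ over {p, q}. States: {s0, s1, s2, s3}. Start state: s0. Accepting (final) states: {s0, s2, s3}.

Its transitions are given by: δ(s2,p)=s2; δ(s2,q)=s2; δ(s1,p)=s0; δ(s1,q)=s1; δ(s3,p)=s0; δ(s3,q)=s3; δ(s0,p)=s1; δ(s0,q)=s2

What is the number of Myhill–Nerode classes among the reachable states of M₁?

First remove the unreachable states {s3}; 3 states remain.
P0 = {s0,s2} | {s1}.
On input p, block {s0,s2} splits into {s0} and {s2}.
The partition is now stable with 3 blocks: {s0} | {s1} | {s2}.

3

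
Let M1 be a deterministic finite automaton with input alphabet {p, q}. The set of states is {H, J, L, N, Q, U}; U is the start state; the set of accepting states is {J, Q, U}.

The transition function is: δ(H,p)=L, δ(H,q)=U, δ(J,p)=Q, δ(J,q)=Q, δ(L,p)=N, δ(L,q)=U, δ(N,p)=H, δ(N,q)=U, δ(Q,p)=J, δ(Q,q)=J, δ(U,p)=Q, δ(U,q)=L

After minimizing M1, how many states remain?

Every state is reachable, so we keep all 6.
P0 = {J,Q,U} | {H,L,N}.
Split {J,Q,U} by δ(·,q) → {J,Q} and {U}.
The partition is now stable with 3 blocks: {J,Q} | {H,L,N} | {U}.

3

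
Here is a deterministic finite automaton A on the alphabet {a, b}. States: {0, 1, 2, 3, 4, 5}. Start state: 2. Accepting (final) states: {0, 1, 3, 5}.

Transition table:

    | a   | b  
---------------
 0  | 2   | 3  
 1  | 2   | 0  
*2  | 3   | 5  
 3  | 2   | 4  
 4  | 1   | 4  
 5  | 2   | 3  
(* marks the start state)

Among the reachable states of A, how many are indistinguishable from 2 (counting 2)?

1

Every state is reachable, so we keep all 6.
Initial partition by acceptance: {0,1,3,5} | {2,4}.
On input b, block {0,1,3,5} splits into {0,1,5} and {3}.
On input b, block {0,1,5} splits into {0,5} and {1}.
On input a, block {2,4} splits into {2} and {4}.
Stable partition: {0,5} | {2} | {3} | {1} | {4} — 5 equivalence classes.
The equivalence class containing 2 is {2}, of size 1.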